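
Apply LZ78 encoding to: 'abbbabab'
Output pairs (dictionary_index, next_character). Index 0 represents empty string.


LZ78 encoding steps:
Dictionary: {0: ''}
Step 1: w='' (idx 0), next='a' -> output (0, 'a'), add 'a' as idx 1
Step 2: w='' (idx 0), next='b' -> output (0, 'b'), add 'b' as idx 2
Step 3: w='b' (idx 2), next='b' -> output (2, 'b'), add 'bb' as idx 3
Step 4: w='a' (idx 1), next='b' -> output (1, 'b'), add 'ab' as idx 4
Step 5: w='ab' (idx 4), end of input -> output (4, '')


Encoded: [(0, 'a'), (0, 'b'), (2, 'b'), (1, 'b'), (4, '')]


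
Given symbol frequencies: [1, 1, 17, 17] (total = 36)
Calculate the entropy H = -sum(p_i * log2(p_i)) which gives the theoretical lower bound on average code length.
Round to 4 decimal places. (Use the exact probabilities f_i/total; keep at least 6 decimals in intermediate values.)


Per-symbol terms -p_i * log2(p_i) with p_i = f_i/36:
  p = 1/36 = 0.027778: log2(p) = -5.169925, -p*log2(p) = 0.143609
  p = 1/36 = 0.027778: log2(p) = -5.169925, -p*log2(p) = 0.143609
  p = 17/36 = 0.472222: log2(p) = -1.082462, -p*log2(p) = 0.511163
  p = 17/36 = 0.472222: log2(p) = -1.082462, -p*log2(p) = 0.511163
H = 0.143609 + 0.143609 + 0.511163 + 0.511163 = 1.309544

H = 1.3095 bits/symbol


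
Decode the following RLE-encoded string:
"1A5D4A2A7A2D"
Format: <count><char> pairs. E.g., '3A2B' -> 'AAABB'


Expanding each <count><char> pair:
  1A -> 'A'
  5D -> 'DDDDD'
  4A -> 'AAAA'
  2A -> 'AA'
  7A -> 'AAAAAAA'
  2D -> 'DD'

Decoded = ADDDDDAAAAAAAAAAAAADD


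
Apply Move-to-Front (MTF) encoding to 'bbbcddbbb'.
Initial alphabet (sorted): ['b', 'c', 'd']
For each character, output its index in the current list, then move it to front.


MTF encoding:
'b': index 0 in ['b', 'c', 'd'] -> ['b', 'c', 'd']
'b': index 0 in ['b', 'c', 'd'] -> ['b', 'c', 'd']
'b': index 0 in ['b', 'c', 'd'] -> ['b', 'c', 'd']
'c': index 1 in ['b', 'c', 'd'] -> ['c', 'b', 'd']
'd': index 2 in ['c', 'b', 'd'] -> ['d', 'c', 'b']
'd': index 0 in ['d', 'c', 'b'] -> ['d', 'c', 'b']
'b': index 2 in ['d', 'c', 'b'] -> ['b', 'd', 'c']
'b': index 0 in ['b', 'd', 'c'] -> ['b', 'd', 'c']
'b': index 0 in ['b', 'd', 'c'] -> ['b', 'd', 'c']


Output: [0, 0, 0, 1, 2, 0, 2, 0, 0]


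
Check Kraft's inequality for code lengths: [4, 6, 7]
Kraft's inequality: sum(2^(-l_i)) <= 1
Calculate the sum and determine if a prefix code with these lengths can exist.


Sum = 2^(-4) + 2^(-6) + 2^(-7)
    = 0.0625 + 0.015625 + 0.0078125
    = 11/128 = 0.0859375
Since 0.0859375 <= 1, Kraft's inequality IS satisfied.
A prefix code with these lengths CAN exist.

Kraft sum = 0.0859375. Satisfied.


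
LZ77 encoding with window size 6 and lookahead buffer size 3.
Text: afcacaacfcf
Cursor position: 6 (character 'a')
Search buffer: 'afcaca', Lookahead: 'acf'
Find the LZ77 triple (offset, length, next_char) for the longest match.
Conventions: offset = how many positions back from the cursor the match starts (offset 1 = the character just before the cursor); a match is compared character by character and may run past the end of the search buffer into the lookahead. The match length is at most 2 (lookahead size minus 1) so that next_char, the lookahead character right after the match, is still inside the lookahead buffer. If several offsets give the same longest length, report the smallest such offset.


Try each offset into the search buffer:
  offset=1 (pos 5, char 'a'): match length 1
  offset=2 (pos 4, char 'c'): match length 0
  offset=3 (pos 3, char 'a'): match length 2
  offset=4 (pos 2, char 'c'): match length 0
  offset=5 (pos 1, char 'f'): match length 0
  offset=6 (pos 0, char 'a'): match length 1
Longest match has length 2 at offset 3.
next_char = character at position 6 + 2 = 8 -> 'f'

Best match: offset=3, length=2 (matching 'ac' starting at position 3)
LZ77 triple: (3, 2, 'f')


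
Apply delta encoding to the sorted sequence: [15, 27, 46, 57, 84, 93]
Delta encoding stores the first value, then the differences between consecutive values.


First value: 15
Deltas:
  27 - 15 = 12
  46 - 27 = 19
  57 - 46 = 11
  84 - 57 = 27
  93 - 84 = 9


Delta encoded: [15, 12, 19, 11, 27, 9]


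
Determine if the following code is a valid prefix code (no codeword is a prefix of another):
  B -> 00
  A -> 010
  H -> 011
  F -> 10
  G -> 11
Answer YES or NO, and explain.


Checking each pair (does one codeword prefix another?):
  B='00' vs A='010': no prefix
  B='00' vs H='011': no prefix
  B='00' vs F='10': no prefix
  B='00' vs G='11': no prefix
  A='010' vs B='00': no prefix
  A='010' vs H='011': no prefix
  A='010' vs F='10': no prefix
  A='010' vs G='11': no prefix
  H='011' vs B='00': no prefix
  H='011' vs A='010': no prefix
  H='011' vs F='10': no prefix
  H='011' vs G='11': no prefix
  F='10' vs B='00': no prefix
  F='10' vs A='010': no prefix
  F='10' vs H='011': no prefix
  F='10' vs G='11': no prefix
  G='11' vs B='00': no prefix
  G='11' vs A='010': no prefix
  G='11' vs H='011': no prefix
  G='11' vs F='10': no prefix
No violation found over all pairs.

YES -- this is a valid prefix code. No codeword is a prefix of any other codeword.


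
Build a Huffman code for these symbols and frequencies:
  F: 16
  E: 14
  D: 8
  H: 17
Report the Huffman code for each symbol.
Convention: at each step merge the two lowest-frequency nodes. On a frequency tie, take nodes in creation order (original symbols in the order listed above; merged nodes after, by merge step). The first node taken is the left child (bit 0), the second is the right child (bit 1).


Huffman tree construction:
Step 1: Merge D(8) + E(14) = 22
Step 2: Merge F(16) + H(17) = 33
Step 3: Merge (D+E)(22) + (F+H)(33) = 55
Read each symbol's code off the tree from the root (left child = 0, right child = 1).

Codes:
  F: 10 (length 2)
  E: 01 (length 2)
  D: 00 (length 2)
  H: 11 (length 2)
Average code length: 110/55 = 2.0000 bits/symbol


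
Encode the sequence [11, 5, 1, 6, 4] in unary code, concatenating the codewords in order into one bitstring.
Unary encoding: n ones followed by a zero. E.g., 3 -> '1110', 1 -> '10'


Encode each number as n ones followed by a terminating 0:
  11 -> 111111111110 (12 bits)
  5 -> 111110 (6 bits)
  1 -> 10 (2 bits)
  6 -> 1111110 (7 bits)
  4 -> 11110 (5 bits)
Total length = 12 + 6 + 2 + 7 + 5 = 32 bits.

Unary([11, 5, 1, 6, 4]) = 11111111111011111010111111011110 (32 bits)


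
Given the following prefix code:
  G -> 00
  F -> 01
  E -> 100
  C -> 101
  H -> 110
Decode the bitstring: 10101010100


Decoding step by step:
Bits 101 -> C
Bits 01 -> F
Bits 01 -> F
Bits 01 -> F
Bits 00 -> G


Decoded message: CFFFG


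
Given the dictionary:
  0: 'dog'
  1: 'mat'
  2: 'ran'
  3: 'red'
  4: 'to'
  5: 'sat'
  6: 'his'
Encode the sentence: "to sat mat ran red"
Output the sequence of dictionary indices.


Look up each word in the dictionary:
  'to' -> 4
  'sat' -> 5
  'mat' -> 1
  'ran' -> 2
  'red' -> 3

Encoded: [4, 5, 1, 2, 3]


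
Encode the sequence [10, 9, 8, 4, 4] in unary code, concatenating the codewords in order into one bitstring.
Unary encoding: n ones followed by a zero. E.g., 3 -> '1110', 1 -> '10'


Encode each number as n ones followed by a terminating 0:
  10 -> 11111111110 (11 bits)
  9 -> 1111111110 (10 bits)
  8 -> 111111110 (9 bits)
  4 -> 11110 (5 bits)
  4 -> 11110 (5 bits)
Total length = 11 + 10 + 9 + 5 + 5 = 40 bits.

Unary([10, 9, 8, 4, 4]) = 1111111111011111111101111111101111011110 (40 bits)


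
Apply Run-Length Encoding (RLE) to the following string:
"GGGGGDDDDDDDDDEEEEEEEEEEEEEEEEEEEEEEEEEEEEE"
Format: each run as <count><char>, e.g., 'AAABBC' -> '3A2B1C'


Scanning runs left to right:
  i=0: run of 'G' x 5 -> '5G'
  i=5: run of 'D' x 9 -> '9D'
  i=14: run of 'E' x 29 -> '29E'

RLE = 5G9D29E


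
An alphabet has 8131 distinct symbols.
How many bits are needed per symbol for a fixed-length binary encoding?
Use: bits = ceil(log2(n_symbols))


log2(8131) = 12.9892
Bracket: 2^12 = 4096 < 8131 <= 2^13 = 8192
So ceil(log2(8131)) = 13

bits = ceil(log2(8131)) = ceil(12.9892) = 13 bits


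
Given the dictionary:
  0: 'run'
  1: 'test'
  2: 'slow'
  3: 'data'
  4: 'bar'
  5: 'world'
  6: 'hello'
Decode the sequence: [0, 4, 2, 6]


Look up each index in the dictionary:
  0 -> 'run'
  4 -> 'bar'
  2 -> 'slow'
  6 -> 'hello'

Decoded: "run bar slow hello"


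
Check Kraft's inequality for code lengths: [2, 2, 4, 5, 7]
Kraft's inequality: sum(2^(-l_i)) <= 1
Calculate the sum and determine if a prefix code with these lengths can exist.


Sum = 2^(-2) + 2^(-2) + 2^(-4) + 2^(-5) + 2^(-7)
    = 0.25 + 0.25 + 0.0625 + 0.03125 + 0.0078125
    = 77/128 = 0.6015625
Since 0.6015625 <= 1, Kraft's inequality IS satisfied.
A prefix code with these lengths CAN exist.

Kraft sum = 0.6015625. Satisfied.


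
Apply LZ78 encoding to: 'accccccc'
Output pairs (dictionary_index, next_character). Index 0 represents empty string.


LZ78 encoding steps:
Dictionary: {0: ''}
Step 1: w='' (idx 0), next='a' -> output (0, 'a'), add 'a' as idx 1
Step 2: w='' (idx 0), next='c' -> output (0, 'c'), add 'c' as idx 2
Step 3: w='c' (idx 2), next='c' -> output (2, 'c'), add 'cc' as idx 3
Step 4: w='cc' (idx 3), next='c' -> output (3, 'c'), add 'ccc' as idx 4
Step 5: w='c' (idx 2), end of input -> output (2, '')


Encoded: [(0, 'a'), (0, 'c'), (2, 'c'), (3, 'c'), (2, '')]


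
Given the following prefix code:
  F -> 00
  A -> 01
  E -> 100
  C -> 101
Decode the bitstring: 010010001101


Decoding step by step:
Bits 01 -> A
Bits 00 -> F
Bits 100 -> E
Bits 01 -> A
Bits 101 -> C


Decoded message: AFEAC


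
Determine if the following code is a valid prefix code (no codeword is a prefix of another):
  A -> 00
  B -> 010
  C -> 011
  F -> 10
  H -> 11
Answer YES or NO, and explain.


Checking each pair (does one codeword prefix another?):
  A='00' vs B='010': no prefix
  A='00' vs C='011': no prefix
  A='00' vs F='10': no prefix
  A='00' vs H='11': no prefix
  B='010' vs A='00': no prefix
  B='010' vs C='011': no prefix
  B='010' vs F='10': no prefix
  B='010' vs H='11': no prefix
  C='011' vs A='00': no prefix
  C='011' vs B='010': no prefix
  C='011' vs F='10': no prefix
  C='011' vs H='11': no prefix
  F='10' vs A='00': no prefix
  F='10' vs B='010': no prefix
  F='10' vs C='011': no prefix
  F='10' vs H='11': no prefix
  H='11' vs A='00': no prefix
  H='11' vs B='010': no prefix
  H='11' vs C='011': no prefix
  H='11' vs F='10': no prefix
No violation found over all pairs.

YES -- this is a valid prefix code. No codeword is a prefix of any other codeword.


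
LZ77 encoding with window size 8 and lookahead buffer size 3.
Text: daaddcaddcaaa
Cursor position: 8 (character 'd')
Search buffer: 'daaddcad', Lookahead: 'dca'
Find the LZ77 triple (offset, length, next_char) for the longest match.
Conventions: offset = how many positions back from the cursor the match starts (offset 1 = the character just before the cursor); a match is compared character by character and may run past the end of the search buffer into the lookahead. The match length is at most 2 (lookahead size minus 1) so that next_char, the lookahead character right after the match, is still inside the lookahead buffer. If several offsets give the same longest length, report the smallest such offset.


Try each offset into the search buffer:
  offset=1 (pos 7, char 'd'): match length 1
  offset=2 (pos 6, char 'a'): match length 0
  offset=3 (pos 5, char 'c'): match length 0
  offset=4 (pos 4, char 'd'): match length 2
  offset=5 (pos 3, char 'd'): match length 1
  offset=6 (pos 2, char 'a'): match length 0
  offset=7 (pos 1, char 'a'): match length 0
  offset=8 (pos 0, char 'd'): match length 1
Longest match has length 2 at offset 4.
next_char = character at position 8 + 2 = 10 -> 'a'

Best match: offset=4, length=2 (matching 'dc' starting at position 4)
LZ77 triple: (4, 2, 'a')


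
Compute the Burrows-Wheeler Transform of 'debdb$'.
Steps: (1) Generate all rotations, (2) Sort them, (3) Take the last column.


Rotations (sorted):
  0: $debdb -> last char: b
  1: b$debd -> last char: d
  2: bdb$de -> last char: e
  3: db$deb -> last char: b
  4: debdb$ -> last char: $
  5: ebdb$d -> last char: d


BWT = bdeb$d


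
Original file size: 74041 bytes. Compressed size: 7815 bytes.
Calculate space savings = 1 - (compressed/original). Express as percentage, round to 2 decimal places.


ratio = compressed/original = 7815/74041 = 0.10555
savings = 1 - ratio = 1 - 0.10555 = 0.89445
as a percentage: 0.89445 * 100 = 89.45%

Space savings = 1 - 7815/74041 = 89.45%


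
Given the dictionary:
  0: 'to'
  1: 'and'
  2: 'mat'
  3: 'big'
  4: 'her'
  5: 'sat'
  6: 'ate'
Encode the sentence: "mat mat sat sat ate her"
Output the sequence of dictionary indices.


Look up each word in the dictionary:
  'mat' -> 2
  'mat' -> 2
  'sat' -> 5
  'sat' -> 5
  'ate' -> 6
  'her' -> 4

Encoded: [2, 2, 5, 5, 6, 4]


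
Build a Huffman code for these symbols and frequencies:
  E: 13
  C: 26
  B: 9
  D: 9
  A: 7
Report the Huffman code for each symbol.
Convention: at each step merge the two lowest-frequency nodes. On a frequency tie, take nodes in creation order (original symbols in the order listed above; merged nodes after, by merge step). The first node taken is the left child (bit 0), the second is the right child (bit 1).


Huffman tree construction:
Step 1: Merge A(7) + B(9) = 16
Step 2: Merge D(9) + E(13) = 22
Step 3: Merge (A+B)(16) + (D+E)(22) = 38
Step 4: Merge C(26) + ((A+B)+(D+E))(38) = 64
Read each symbol's code off the tree from the root (left child = 0, right child = 1).

Codes:
  E: 111 (length 3)
  C: 0 (length 1)
  B: 101 (length 3)
  D: 110 (length 3)
  A: 100 (length 3)
Average code length: 140/64 = 2.1875 bits/symbol


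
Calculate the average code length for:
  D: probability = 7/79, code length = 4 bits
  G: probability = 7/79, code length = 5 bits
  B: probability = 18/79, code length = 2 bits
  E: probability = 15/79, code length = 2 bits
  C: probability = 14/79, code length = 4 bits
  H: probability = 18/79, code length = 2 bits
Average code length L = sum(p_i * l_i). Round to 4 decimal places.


Weighted contributions p_i * l_i:
  D: (7/79) * 4 = 28/79
  G: (7/79) * 5 = 35/79
  B: (18/79) * 2 = 36/79
  E: (15/79) * 2 = 30/79
  C: (14/79) * 4 = 56/79
  H: (18/79) * 2 = 36/79
Sum = (28 + 35 + 36 + 30 + 56 + 36)/79 = 221/79

L = 221/79 = 2.7975 bits/symbol


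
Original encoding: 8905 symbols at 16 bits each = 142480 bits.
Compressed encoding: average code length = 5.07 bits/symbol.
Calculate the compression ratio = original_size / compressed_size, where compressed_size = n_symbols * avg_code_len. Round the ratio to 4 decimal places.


original_size = n_symbols * orig_bits = 8905 * 16 = 142480 bits
compressed_size = n_symbols * avg_code_len = 8905 * 5.07 = 45148.35 bits
ratio = original_size / compressed_size = 142480 / 45148.35 = 3.1558

Compression ratio = 3.1558


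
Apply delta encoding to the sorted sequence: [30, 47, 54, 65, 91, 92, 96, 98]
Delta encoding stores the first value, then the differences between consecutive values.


First value: 30
Deltas:
  47 - 30 = 17
  54 - 47 = 7
  65 - 54 = 11
  91 - 65 = 26
  92 - 91 = 1
  96 - 92 = 4
  98 - 96 = 2


Delta encoded: [30, 17, 7, 11, 26, 1, 4, 2]


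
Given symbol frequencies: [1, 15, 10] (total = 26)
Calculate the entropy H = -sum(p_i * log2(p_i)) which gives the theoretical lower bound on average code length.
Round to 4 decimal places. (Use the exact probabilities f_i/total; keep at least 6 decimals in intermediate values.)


Per-symbol terms -p_i * log2(p_i) with p_i = f_i/26:
  p = 1/26 = 0.038462: log2(p) = -4.700440, -p*log2(p) = 0.180786
  p = 15/26 = 0.576923: log2(p) = -0.793549, -p*log2(p) = 0.457817
  p = 10/26 = 0.384615: log2(p) = -1.378512, -p*log2(p) = 0.530197
H = 0.180786 + 0.457817 + 0.530197 = 1.168800

H = 1.1688 bits/symbol


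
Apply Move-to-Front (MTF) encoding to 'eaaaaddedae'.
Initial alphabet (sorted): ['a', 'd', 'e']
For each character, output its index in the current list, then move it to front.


MTF encoding:
'e': index 2 in ['a', 'd', 'e'] -> ['e', 'a', 'd']
'a': index 1 in ['e', 'a', 'd'] -> ['a', 'e', 'd']
'a': index 0 in ['a', 'e', 'd'] -> ['a', 'e', 'd']
'a': index 0 in ['a', 'e', 'd'] -> ['a', 'e', 'd']
'a': index 0 in ['a', 'e', 'd'] -> ['a', 'e', 'd']
'd': index 2 in ['a', 'e', 'd'] -> ['d', 'a', 'e']
'd': index 0 in ['d', 'a', 'e'] -> ['d', 'a', 'e']
'e': index 2 in ['d', 'a', 'e'] -> ['e', 'd', 'a']
'd': index 1 in ['e', 'd', 'a'] -> ['d', 'e', 'a']
'a': index 2 in ['d', 'e', 'a'] -> ['a', 'd', 'e']
'e': index 2 in ['a', 'd', 'e'] -> ['e', 'a', 'd']


Output: [2, 1, 0, 0, 0, 2, 0, 2, 1, 2, 2]


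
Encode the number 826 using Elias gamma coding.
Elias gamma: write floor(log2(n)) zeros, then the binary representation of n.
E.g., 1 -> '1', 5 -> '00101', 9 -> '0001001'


num_bits = floor(log2(826)) + 1 = 10
leading_zeros = num_bits - 1 = 9
binary(826) = 1100111010

Elias gamma(826) = '000000000' + '1100111010' = 0000000001100111010 (19 bits)


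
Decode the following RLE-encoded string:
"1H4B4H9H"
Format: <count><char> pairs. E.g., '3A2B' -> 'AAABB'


Expanding each <count><char> pair:
  1H -> 'H'
  4B -> 'BBBB'
  4H -> 'HHHH'
  9H -> 'HHHHHHHHH'

Decoded = HBBBBHHHHHHHHHHHHH


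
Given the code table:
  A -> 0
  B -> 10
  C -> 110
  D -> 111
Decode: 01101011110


Decoding:
0 -> A
110 -> C
10 -> B
111 -> D
10 -> B


Result: ACBDB


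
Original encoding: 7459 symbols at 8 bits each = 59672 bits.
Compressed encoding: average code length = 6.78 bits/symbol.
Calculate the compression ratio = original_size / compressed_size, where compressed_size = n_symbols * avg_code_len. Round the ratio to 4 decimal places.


original_size = n_symbols * orig_bits = 7459 * 8 = 59672 bits
compressed_size = n_symbols * avg_code_len = 7459 * 6.78 = 50572.02 bits
ratio = original_size / compressed_size = 59672 / 50572.02 = 1.1799

Compression ratio = 1.1799


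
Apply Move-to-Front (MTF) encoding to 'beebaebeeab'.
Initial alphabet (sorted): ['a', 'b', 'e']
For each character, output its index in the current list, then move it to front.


MTF encoding:
'b': index 1 in ['a', 'b', 'e'] -> ['b', 'a', 'e']
'e': index 2 in ['b', 'a', 'e'] -> ['e', 'b', 'a']
'e': index 0 in ['e', 'b', 'a'] -> ['e', 'b', 'a']
'b': index 1 in ['e', 'b', 'a'] -> ['b', 'e', 'a']
'a': index 2 in ['b', 'e', 'a'] -> ['a', 'b', 'e']
'e': index 2 in ['a', 'b', 'e'] -> ['e', 'a', 'b']
'b': index 2 in ['e', 'a', 'b'] -> ['b', 'e', 'a']
'e': index 1 in ['b', 'e', 'a'] -> ['e', 'b', 'a']
'e': index 0 in ['e', 'b', 'a'] -> ['e', 'b', 'a']
'a': index 2 in ['e', 'b', 'a'] -> ['a', 'e', 'b']
'b': index 2 in ['a', 'e', 'b'] -> ['b', 'a', 'e']


Output: [1, 2, 0, 1, 2, 2, 2, 1, 0, 2, 2]


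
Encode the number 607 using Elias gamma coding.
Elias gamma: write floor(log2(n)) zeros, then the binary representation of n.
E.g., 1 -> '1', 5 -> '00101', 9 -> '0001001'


num_bits = floor(log2(607)) + 1 = 10
leading_zeros = num_bits - 1 = 9
binary(607) = 1001011111

Elias gamma(607) = '000000000' + '1001011111' = 0000000001001011111 (19 bits)


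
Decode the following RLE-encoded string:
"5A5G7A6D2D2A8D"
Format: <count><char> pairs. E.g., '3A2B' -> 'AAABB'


Expanding each <count><char> pair:
  5A -> 'AAAAA'
  5G -> 'GGGGG'
  7A -> 'AAAAAAA'
  6D -> 'DDDDDD'
  2D -> 'DD'
  2A -> 'AA'
  8D -> 'DDDDDDDD'

Decoded = AAAAAGGGGGAAAAAAADDDDDDDDAADDDDDDDD


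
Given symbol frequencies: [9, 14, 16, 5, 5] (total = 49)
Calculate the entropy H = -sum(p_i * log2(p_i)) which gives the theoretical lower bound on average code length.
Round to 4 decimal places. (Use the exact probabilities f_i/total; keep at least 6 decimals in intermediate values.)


Per-symbol terms -p_i * log2(p_i) with p_i = f_i/49:
  p = 9/49 = 0.183673: log2(p) = -2.444785, -p*log2(p) = 0.449042
  p = 14/49 = 0.285714: log2(p) = -1.807355, -p*log2(p) = 0.516387
  p = 16/49 = 0.326531: log2(p) = -1.614710, -p*log2(p) = 0.527252
  p = 5/49 = 0.102041: log2(p) = -3.292782, -p*log2(p) = 0.335998
  p = 5/49 = 0.102041: log2(p) = -3.292782, -p*log2(p) = 0.335998
H = 0.449042 + 0.516387 + 0.527252 + 0.335998 + 0.335998 = 2.164677

H = 2.1647 bits/symbol


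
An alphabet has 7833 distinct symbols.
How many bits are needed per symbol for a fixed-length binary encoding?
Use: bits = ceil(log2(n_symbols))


log2(7833) = 12.9353
Bracket: 2^12 = 4096 < 7833 <= 2^13 = 8192
So ceil(log2(7833)) = 13

bits = ceil(log2(7833)) = ceil(12.9353) = 13 bits


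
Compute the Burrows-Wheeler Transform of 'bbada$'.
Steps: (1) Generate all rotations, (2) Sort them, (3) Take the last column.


Rotations (sorted):
  0: $bbada -> last char: a
  1: a$bbad -> last char: d
  2: ada$bb -> last char: b
  3: bada$b -> last char: b
  4: bbada$ -> last char: $
  5: da$bba -> last char: a


BWT = adbb$a


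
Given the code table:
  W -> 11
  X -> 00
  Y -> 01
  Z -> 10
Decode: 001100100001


Decoding:
00 -> X
11 -> W
00 -> X
10 -> Z
00 -> X
01 -> Y


Result: XWXZXY


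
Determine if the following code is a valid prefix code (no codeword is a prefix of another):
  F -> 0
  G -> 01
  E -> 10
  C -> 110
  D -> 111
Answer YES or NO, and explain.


Checking each pair (does one codeword prefix another?):
  F='0' vs G='01': prefix -- VIOLATION

NO -- this is NOT a valid prefix code. F (0) is a prefix of G (01).


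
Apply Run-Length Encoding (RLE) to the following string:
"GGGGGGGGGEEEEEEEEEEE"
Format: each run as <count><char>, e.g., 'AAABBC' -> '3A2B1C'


Scanning runs left to right:
  i=0: run of 'G' x 9 -> '9G'
  i=9: run of 'E' x 11 -> '11E'

RLE = 9G11E


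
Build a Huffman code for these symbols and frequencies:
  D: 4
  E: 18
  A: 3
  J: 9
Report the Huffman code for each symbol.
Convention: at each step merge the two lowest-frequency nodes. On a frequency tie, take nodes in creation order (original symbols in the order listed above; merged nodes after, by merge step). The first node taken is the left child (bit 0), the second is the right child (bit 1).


Huffman tree construction:
Step 1: Merge A(3) + D(4) = 7
Step 2: Merge (A+D)(7) + J(9) = 16
Step 3: Merge ((A+D)+J)(16) + E(18) = 34
Read each symbol's code off the tree from the root (left child = 0, right child = 1).

Codes:
  D: 001 (length 3)
  E: 1 (length 1)
  A: 000 (length 3)
  J: 01 (length 2)
Average code length: 57/34 = 1.6765 bits/symbol


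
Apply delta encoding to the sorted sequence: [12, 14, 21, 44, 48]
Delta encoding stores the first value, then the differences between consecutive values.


First value: 12
Deltas:
  14 - 12 = 2
  21 - 14 = 7
  44 - 21 = 23
  48 - 44 = 4


Delta encoded: [12, 2, 7, 23, 4]


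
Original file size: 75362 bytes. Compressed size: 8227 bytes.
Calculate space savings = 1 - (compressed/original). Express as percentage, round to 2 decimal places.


ratio = compressed/original = 8227/75362 = 0.109166
savings = 1 - ratio = 1 - 0.109166 = 0.890834
as a percentage: 0.890834 * 100 = 89.08%

Space savings = 1 - 8227/75362 = 89.08%


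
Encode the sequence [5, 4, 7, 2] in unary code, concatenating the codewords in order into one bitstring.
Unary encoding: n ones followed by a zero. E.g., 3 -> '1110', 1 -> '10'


Encode each number as n ones followed by a terminating 0:
  5 -> 111110 (6 bits)
  4 -> 11110 (5 bits)
  7 -> 11111110 (8 bits)
  2 -> 110 (3 bits)
Total length = 6 + 5 + 8 + 3 = 22 bits.

Unary([5, 4, 7, 2]) = 1111101111011111110110 (22 bits)


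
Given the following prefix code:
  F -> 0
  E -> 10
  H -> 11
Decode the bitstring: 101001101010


Decoding step by step:
Bits 10 -> E
Bits 10 -> E
Bits 0 -> F
Bits 11 -> H
Bits 0 -> F
Bits 10 -> E
Bits 10 -> E


Decoded message: EEFHFEE


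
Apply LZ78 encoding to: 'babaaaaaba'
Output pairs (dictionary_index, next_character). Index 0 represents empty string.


LZ78 encoding steps:
Dictionary: {0: ''}
Step 1: w='' (idx 0), next='b' -> output (0, 'b'), add 'b' as idx 1
Step 2: w='' (idx 0), next='a' -> output (0, 'a'), add 'a' as idx 2
Step 3: w='b' (idx 1), next='a' -> output (1, 'a'), add 'ba' as idx 3
Step 4: w='a' (idx 2), next='a' -> output (2, 'a'), add 'aa' as idx 4
Step 5: w='aa' (idx 4), next='b' -> output (4, 'b'), add 'aab' as idx 5
Step 6: w='a' (idx 2), end of input -> output (2, '')


Encoded: [(0, 'b'), (0, 'a'), (1, 'a'), (2, 'a'), (4, 'b'), (2, '')]


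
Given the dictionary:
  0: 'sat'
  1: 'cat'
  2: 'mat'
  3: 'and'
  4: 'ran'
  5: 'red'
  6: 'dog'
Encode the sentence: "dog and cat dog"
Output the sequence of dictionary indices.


Look up each word in the dictionary:
  'dog' -> 6
  'and' -> 3
  'cat' -> 1
  'dog' -> 6

Encoded: [6, 3, 1, 6]


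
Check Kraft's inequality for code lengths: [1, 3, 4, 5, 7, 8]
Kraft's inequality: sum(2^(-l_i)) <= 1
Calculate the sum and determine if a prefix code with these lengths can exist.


Sum = 2^(-1) + 2^(-3) + 2^(-4) + 2^(-5) + 2^(-7) + 2^(-8)
    = 0.5 + 0.125 + 0.0625 + 0.03125 + 0.0078125 + 0.00390625
    = 187/256 = 0.73046875
Since 0.73046875 <= 1, Kraft's inequality IS satisfied.
A prefix code with these lengths CAN exist.

Kraft sum = 0.73046875. Satisfied.


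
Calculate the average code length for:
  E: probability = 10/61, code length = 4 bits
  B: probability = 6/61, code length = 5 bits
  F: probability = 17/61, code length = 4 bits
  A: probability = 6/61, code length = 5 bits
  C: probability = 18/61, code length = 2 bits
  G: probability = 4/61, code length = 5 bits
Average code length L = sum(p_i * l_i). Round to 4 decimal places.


Weighted contributions p_i * l_i:
  E: (10/61) * 4 = 40/61
  B: (6/61) * 5 = 30/61
  F: (17/61) * 4 = 68/61
  A: (6/61) * 5 = 30/61
  C: (18/61) * 2 = 36/61
  G: (4/61) * 5 = 20/61
Sum = (40 + 30 + 68 + 30 + 36 + 20)/61 = 224/61

L = 224/61 = 3.6721 bits/symbol


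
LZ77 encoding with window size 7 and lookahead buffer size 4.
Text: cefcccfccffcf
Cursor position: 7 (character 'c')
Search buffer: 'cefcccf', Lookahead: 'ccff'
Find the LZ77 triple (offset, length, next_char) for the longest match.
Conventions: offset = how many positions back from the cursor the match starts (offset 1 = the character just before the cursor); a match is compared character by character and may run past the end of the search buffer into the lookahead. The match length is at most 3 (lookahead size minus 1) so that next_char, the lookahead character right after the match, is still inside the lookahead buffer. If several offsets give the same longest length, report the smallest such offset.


Try each offset into the search buffer:
  offset=1 (pos 6, char 'f'): match length 0
  offset=2 (pos 5, char 'c'): match length 1
  offset=3 (pos 4, char 'c'): match length 3
  offset=4 (pos 3, char 'c'): match length 2
  offset=5 (pos 2, char 'f'): match length 0
  offset=6 (pos 1, char 'e'): match length 0
  offset=7 (pos 0, char 'c'): match length 1
Longest match has length 3 at offset 3.
next_char = character at position 7 + 3 = 10 -> 'f'

Best match: offset=3, length=3 (matching 'ccf' starting at position 4)
LZ77 triple: (3, 3, 'f')


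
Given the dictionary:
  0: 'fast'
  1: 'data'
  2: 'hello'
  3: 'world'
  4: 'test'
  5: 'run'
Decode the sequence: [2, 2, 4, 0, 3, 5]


Look up each index in the dictionary:
  2 -> 'hello'
  2 -> 'hello'
  4 -> 'test'
  0 -> 'fast'
  3 -> 'world'
  5 -> 'run'

Decoded: "hello hello test fast world run"


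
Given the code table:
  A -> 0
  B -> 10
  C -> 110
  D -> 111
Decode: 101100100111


Decoding:
10 -> B
110 -> C
0 -> A
10 -> B
0 -> A
111 -> D


Result: BCABAD


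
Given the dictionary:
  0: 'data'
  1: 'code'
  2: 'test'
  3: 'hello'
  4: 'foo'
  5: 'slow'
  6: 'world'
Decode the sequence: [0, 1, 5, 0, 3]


Look up each index in the dictionary:
  0 -> 'data'
  1 -> 'code'
  5 -> 'slow'
  0 -> 'data'
  3 -> 'hello'

Decoded: "data code slow data hello"


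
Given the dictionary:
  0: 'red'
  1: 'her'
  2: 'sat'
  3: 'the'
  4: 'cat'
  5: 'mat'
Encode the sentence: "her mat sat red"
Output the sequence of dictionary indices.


Look up each word in the dictionary:
  'her' -> 1
  'mat' -> 5
  'sat' -> 2
  'red' -> 0

Encoded: [1, 5, 2, 0]


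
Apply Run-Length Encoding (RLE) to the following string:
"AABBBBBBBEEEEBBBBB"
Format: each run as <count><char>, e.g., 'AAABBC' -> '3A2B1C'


Scanning runs left to right:
  i=0: run of 'A' x 2 -> '2A'
  i=2: run of 'B' x 7 -> '7B'
  i=9: run of 'E' x 4 -> '4E'
  i=13: run of 'B' x 5 -> '5B'

RLE = 2A7B4E5B


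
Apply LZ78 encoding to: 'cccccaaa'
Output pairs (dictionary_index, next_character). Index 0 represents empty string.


LZ78 encoding steps:
Dictionary: {0: ''}
Step 1: w='' (idx 0), next='c' -> output (0, 'c'), add 'c' as idx 1
Step 2: w='c' (idx 1), next='c' -> output (1, 'c'), add 'cc' as idx 2
Step 3: w='cc' (idx 2), next='a' -> output (2, 'a'), add 'cca' as idx 3
Step 4: w='' (idx 0), next='a' -> output (0, 'a'), add 'a' as idx 4
Step 5: w='a' (idx 4), end of input -> output (4, '')


Encoded: [(0, 'c'), (1, 'c'), (2, 'a'), (0, 'a'), (4, '')]


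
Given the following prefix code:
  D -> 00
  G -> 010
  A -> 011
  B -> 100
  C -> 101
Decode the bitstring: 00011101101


Decoding step by step:
Bits 00 -> D
Bits 011 -> A
Bits 101 -> C
Bits 101 -> C


Decoded message: DACC


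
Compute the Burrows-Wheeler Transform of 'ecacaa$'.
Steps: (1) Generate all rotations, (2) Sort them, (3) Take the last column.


Rotations (sorted):
  0: $ecacaa -> last char: a
  1: a$ecaca -> last char: a
  2: aa$ecac -> last char: c
  3: acaa$ec -> last char: c
  4: caa$eca -> last char: a
  5: cacaa$e -> last char: e
  6: ecacaa$ -> last char: $


BWT = aaccae$


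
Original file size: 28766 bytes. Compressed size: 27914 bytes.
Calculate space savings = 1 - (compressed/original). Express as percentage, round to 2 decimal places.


ratio = compressed/original = 27914/28766 = 0.970382
savings = 1 - ratio = 1 - 0.970382 = 0.029618
as a percentage: 0.029618 * 100 = 2.96%

Space savings = 1 - 27914/28766 = 2.96%


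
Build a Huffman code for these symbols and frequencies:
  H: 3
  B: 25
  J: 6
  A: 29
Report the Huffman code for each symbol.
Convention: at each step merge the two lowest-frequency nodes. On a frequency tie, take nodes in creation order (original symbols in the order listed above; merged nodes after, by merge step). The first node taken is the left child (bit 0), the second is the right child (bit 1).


Huffman tree construction:
Step 1: Merge H(3) + J(6) = 9
Step 2: Merge (H+J)(9) + B(25) = 34
Step 3: Merge A(29) + ((H+J)+B)(34) = 63
Read each symbol's code off the tree from the root (left child = 0, right child = 1).

Codes:
  H: 100 (length 3)
  B: 11 (length 2)
  J: 101 (length 3)
  A: 0 (length 1)
Average code length: 106/63 = 1.6825 bits/symbol


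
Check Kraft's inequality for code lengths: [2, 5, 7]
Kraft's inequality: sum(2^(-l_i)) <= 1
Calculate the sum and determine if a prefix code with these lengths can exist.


Sum = 2^(-2) + 2^(-5) + 2^(-7)
    = 0.25 + 0.03125 + 0.0078125
    = 37/128 = 0.2890625
Since 0.2890625 <= 1, Kraft's inequality IS satisfied.
A prefix code with these lengths CAN exist.

Kraft sum = 0.2890625. Satisfied.


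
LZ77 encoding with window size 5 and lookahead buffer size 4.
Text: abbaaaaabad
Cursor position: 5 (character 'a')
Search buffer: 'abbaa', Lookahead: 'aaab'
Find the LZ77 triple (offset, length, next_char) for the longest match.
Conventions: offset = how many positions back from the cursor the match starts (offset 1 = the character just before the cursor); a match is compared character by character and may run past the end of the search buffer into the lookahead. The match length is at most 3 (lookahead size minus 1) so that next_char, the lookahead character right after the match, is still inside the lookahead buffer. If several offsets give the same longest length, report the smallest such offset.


Try each offset into the search buffer:
  offset=1 (pos 4, char 'a'): match length 3
  offset=2 (pos 3, char 'a'): match length 3
  offset=3 (pos 2, char 'b'): match length 0
  offset=4 (pos 1, char 'b'): match length 0
  offset=5 (pos 0, char 'a'): match length 1
Longest match has length 3, found at offsets 1, 2; take the smallest, offset 1.
next_char = character at position 5 + 3 = 8 -> 'b'

Best match: offset=1, length=3 (matching 'aaa' starting at position 4)
LZ77 triple: (1, 3, 'b')


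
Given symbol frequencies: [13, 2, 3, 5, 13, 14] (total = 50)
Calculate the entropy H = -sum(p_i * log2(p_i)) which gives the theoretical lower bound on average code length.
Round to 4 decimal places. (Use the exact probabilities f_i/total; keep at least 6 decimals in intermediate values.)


Per-symbol terms -p_i * log2(p_i) with p_i = f_i/50:
  p = 13/50 = 0.260000: log2(p) = -1.943416, -p*log2(p) = 0.505288
  p = 2/50 = 0.040000: log2(p) = -4.643856, -p*log2(p) = 0.185754
  p = 3/50 = 0.060000: log2(p) = -4.058894, -p*log2(p) = 0.243534
  p = 5/50 = 0.100000: log2(p) = -3.321928, -p*log2(p) = 0.332193
  p = 13/50 = 0.260000: log2(p) = -1.943416, -p*log2(p) = 0.505288
  p = 14/50 = 0.280000: log2(p) = -1.836501, -p*log2(p) = 0.514220
H = 0.505288 + 0.185754 + 0.243534 + 0.332193 + 0.505288 + 0.514220 = 2.286277

H = 2.2863 bits/symbol


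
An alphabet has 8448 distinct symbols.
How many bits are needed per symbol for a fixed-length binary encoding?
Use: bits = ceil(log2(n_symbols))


log2(8448) = 13.0444
Bracket: 2^13 = 8192 < 8448 <= 2^14 = 16384
So ceil(log2(8448)) = 14

bits = ceil(log2(8448)) = ceil(13.0444) = 14 bits


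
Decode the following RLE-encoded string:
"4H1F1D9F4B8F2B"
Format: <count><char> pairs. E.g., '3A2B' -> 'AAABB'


Expanding each <count><char> pair:
  4H -> 'HHHH'
  1F -> 'F'
  1D -> 'D'
  9F -> 'FFFFFFFFF'
  4B -> 'BBBB'
  8F -> 'FFFFFFFF'
  2B -> 'BB'

Decoded = HHHHFDFFFFFFFFFBBBBFFFFFFFFBB


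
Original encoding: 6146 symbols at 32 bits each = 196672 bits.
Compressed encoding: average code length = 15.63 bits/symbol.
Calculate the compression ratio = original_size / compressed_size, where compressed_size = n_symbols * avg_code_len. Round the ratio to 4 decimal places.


original_size = n_symbols * orig_bits = 6146 * 32 = 196672 bits
compressed_size = n_symbols * avg_code_len = 6146 * 15.63 = 96061.98 bits
ratio = original_size / compressed_size = 196672 / 96061.98 = 2.0473

Compression ratio = 2.0473


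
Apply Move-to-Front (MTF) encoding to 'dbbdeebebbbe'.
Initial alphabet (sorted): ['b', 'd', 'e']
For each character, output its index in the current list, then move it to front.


MTF encoding:
'd': index 1 in ['b', 'd', 'e'] -> ['d', 'b', 'e']
'b': index 1 in ['d', 'b', 'e'] -> ['b', 'd', 'e']
'b': index 0 in ['b', 'd', 'e'] -> ['b', 'd', 'e']
'd': index 1 in ['b', 'd', 'e'] -> ['d', 'b', 'e']
'e': index 2 in ['d', 'b', 'e'] -> ['e', 'd', 'b']
'e': index 0 in ['e', 'd', 'b'] -> ['e', 'd', 'b']
'b': index 2 in ['e', 'd', 'b'] -> ['b', 'e', 'd']
'e': index 1 in ['b', 'e', 'd'] -> ['e', 'b', 'd']
'b': index 1 in ['e', 'b', 'd'] -> ['b', 'e', 'd']
'b': index 0 in ['b', 'e', 'd'] -> ['b', 'e', 'd']
'b': index 0 in ['b', 'e', 'd'] -> ['b', 'e', 'd']
'e': index 1 in ['b', 'e', 'd'] -> ['e', 'b', 'd']


Output: [1, 1, 0, 1, 2, 0, 2, 1, 1, 0, 0, 1]


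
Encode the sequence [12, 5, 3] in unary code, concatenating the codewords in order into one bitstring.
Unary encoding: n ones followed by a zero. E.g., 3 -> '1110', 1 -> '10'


Encode each number as n ones followed by a terminating 0:
  12 -> 1111111111110 (13 bits)
  5 -> 111110 (6 bits)
  3 -> 1110 (4 bits)
Total length = 13 + 6 + 4 = 23 bits.

Unary([12, 5, 3]) = 11111111111101111101110 (23 bits)


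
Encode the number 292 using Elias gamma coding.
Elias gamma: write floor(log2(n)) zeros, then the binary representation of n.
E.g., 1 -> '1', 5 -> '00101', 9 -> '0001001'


num_bits = floor(log2(292)) + 1 = 9
leading_zeros = num_bits - 1 = 8
binary(292) = 100100100

Elias gamma(292) = '00000000' + '100100100' = 00000000100100100 (17 bits)


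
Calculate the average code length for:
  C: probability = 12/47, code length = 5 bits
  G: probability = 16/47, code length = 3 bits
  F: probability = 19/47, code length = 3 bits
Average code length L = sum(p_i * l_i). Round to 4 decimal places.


Weighted contributions p_i * l_i:
  C: (12/47) * 5 = 60/47
  G: (16/47) * 3 = 48/47
  F: (19/47) * 3 = 57/47
Sum = (60 + 48 + 57)/47 = 165/47

L = 165/47 = 3.5106 bits/symbol


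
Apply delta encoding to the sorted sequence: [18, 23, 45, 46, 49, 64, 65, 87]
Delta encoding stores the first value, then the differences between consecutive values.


First value: 18
Deltas:
  23 - 18 = 5
  45 - 23 = 22
  46 - 45 = 1
  49 - 46 = 3
  64 - 49 = 15
  65 - 64 = 1
  87 - 65 = 22


Delta encoded: [18, 5, 22, 1, 3, 15, 1, 22]


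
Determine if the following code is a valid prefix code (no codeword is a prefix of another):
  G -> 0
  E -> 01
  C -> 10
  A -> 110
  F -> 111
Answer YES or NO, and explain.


Checking each pair (does one codeword prefix another?):
  G='0' vs E='01': prefix -- VIOLATION

NO -- this is NOT a valid prefix code. G (0) is a prefix of E (01).


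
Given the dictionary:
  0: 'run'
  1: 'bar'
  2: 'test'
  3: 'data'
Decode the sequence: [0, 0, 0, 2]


Look up each index in the dictionary:
  0 -> 'run'
  0 -> 'run'
  0 -> 'run'
  2 -> 'test'

Decoded: "run run run test"


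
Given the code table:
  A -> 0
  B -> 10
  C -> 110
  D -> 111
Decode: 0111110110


Decoding:
0 -> A
111 -> D
110 -> C
110 -> C


Result: ADCC


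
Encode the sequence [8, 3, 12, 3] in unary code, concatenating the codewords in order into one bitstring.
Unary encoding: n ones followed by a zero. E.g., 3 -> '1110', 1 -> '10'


Encode each number as n ones followed by a terminating 0:
  8 -> 111111110 (9 bits)
  3 -> 1110 (4 bits)
  12 -> 1111111111110 (13 bits)
  3 -> 1110 (4 bits)
Total length = 9 + 4 + 13 + 4 = 30 bits.

Unary([8, 3, 12, 3]) = 111111110111011111111111101110 (30 bits)


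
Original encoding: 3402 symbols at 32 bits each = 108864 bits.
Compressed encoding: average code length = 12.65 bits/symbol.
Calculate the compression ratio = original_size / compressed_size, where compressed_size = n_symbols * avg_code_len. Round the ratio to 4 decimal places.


original_size = n_symbols * orig_bits = 3402 * 32 = 108864 bits
compressed_size = n_symbols * avg_code_len = 3402 * 12.65 = 43035.3 bits
ratio = original_size / compressed_size = 108864 / 43035.3 = 2.5296

Compression ratio = 2.5296


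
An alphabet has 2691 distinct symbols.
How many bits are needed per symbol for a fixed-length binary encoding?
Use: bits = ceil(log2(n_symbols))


log2(2691) = 11.3939
Bracket: 2^11 = 2048 < 2691 <= 2^12 = 4096
So ceil(log2(2691)) = 12

bits = ceil(log2(2691)) = ceil(11.3939) = 12 bits


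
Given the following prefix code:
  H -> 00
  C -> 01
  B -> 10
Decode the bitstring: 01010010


Decoding step by step:
Bits 01 -> C
Bits 01 -> C
Bits 00 -> H
Bits 10 -> B


Decoded message: CCHB


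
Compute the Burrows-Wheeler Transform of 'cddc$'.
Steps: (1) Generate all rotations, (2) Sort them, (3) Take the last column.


Rotations (sorted):
  0: $cddc -> last char: c
  1: c$cdd -> last char: d
  2: cddc$ -> last char: $
  3: dc$cd -> last char: d
  4: ddc$c -> last char: c


BWT = cd$dc


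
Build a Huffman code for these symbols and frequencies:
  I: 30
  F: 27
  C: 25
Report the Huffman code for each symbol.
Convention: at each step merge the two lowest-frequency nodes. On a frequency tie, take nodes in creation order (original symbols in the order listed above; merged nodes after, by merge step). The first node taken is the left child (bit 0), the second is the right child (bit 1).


Huffman tree construction:
Step 1: Merge C(25) + F(27) = 52
Step 2: Merge I(30) + (C+F)(52) = 82
Read each symbol's code off the tree from the root (left child = 0, right child = 1).

Codes:
  I: 0 (length 1)
  F: 11 (length 2)
  C: 10 (length 2)
Average code length: 134/82 = 1.6341 bits/symbol


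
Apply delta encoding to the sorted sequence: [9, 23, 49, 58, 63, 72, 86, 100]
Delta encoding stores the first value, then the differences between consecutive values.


First value: 9
Deltas:
  23 - 9 = 14
  49 - 23 = 26
  58 - 49 = 9
  63 - 58 = 5
  72 - 63 = 9
  86 - 72 = 14
  100 - 86 = 14


Delta encoded: [9, 14, 26, 9, 5, 9, 14, 14]
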